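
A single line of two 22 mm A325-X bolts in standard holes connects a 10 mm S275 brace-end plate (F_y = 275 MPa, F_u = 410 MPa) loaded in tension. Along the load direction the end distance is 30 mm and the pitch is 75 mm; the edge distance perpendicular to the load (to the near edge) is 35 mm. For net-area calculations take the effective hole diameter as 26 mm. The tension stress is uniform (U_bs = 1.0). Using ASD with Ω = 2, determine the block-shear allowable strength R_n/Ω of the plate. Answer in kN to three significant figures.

Shear plane L_v = 30 + 1·75 = 105 mm; A_gv = 105 × 10 = 1050 mm².
A_nv = (105 − 1.5·26) × 10 = 660 mm².
A_nt = (35 − 0.5·26) × 10 = 220 mm².
0.6 F_u A_nv = 162.4 kN; 0.6 F_y A_gv = 173.2 kN → shear rupture governs the shear term.
R_n = 162.4 + 1.0 × 410 × 220 / 1000 = 252.6 kN.
Allowable strength R_n/Ω = 252.6 / 2 = 126 kN.

126 kN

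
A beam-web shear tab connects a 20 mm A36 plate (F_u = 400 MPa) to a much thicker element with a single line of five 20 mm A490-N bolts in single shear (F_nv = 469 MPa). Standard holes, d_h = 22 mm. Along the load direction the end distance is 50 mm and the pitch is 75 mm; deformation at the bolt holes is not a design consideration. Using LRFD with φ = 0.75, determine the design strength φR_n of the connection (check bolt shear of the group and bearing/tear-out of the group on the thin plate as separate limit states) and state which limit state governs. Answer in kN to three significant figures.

Bolt shear: A_b = π·20²/4 = 314.2 mm²; R_n = 469 × 314.2 × 5 × 1 / 1000 = 736.7 kN → 0.75 × 736.7 = 553 kN.
Bearing (1.5 l_c t F_u ≤ 3.0 d t F_u): upper limit = 3.0·20·20·400 / 1000 = 480 kN.
  Edge l_c = 50 − 22/2 = 39 → r_n = 468 kN; interior l_c = 75 − 22 = 53 → r_n = 480 kN.
  R_n,bearing = 1·468 + 4·480 = 2388 kN → 0.75 × 2388 = 1790 kN.
Bolt shear governs: 553 kN.

553 kN (bolt shear governs)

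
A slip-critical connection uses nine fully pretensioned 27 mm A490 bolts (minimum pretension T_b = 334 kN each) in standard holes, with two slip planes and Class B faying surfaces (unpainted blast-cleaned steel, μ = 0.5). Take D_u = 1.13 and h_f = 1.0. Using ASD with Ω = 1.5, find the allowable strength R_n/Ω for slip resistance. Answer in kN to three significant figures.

2260 kN

R_n = μ · D_u · h_f · T_b · n_s · n_b = 0.5 × 1.13 × 1.0 × 334 × 2 × 9 = 3397 kN.
Allowable strength R_n/Ω = 3397 / 1.5 = 2260 kN.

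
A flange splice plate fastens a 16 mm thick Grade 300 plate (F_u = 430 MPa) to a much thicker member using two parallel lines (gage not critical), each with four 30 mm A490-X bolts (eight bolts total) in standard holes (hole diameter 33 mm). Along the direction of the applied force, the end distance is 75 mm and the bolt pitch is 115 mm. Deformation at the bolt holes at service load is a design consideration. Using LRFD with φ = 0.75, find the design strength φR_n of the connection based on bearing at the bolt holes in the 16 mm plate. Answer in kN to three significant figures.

Per bolt r_n = 1.2 l_c t F_u ≤ 2.4 d t F_u; upper limit = 2.4 × 30 × 16 × 430 / 1000 = 495.4 kN.
Edge bolt: l_c = 75 − 33/2 = 58.5 mm → 1.2 × 58.5 × 16 × 430 / 1000 = 483 → r_n = 483 kN.
Interior bolts: l_c = 115 − 33 = 82 mm → 1.2 × 82 × 16 × 430 / 1000 = 677 → r_n = 495.4 kN.
R_n = 2 × 483 + 6 × 495.4 = 3938 kN.
Design strength φR_n = 0.75 × 3938 = 2950 kN.

2950 kN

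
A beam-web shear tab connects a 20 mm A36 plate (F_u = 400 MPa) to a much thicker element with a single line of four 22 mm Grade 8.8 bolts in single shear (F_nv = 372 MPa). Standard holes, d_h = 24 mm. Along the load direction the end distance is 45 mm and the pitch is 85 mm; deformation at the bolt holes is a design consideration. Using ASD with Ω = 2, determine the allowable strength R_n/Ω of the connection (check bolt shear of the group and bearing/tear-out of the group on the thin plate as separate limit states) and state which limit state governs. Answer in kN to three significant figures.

283 kN (bolt shear governs)

Bolt shear: A_b = π·22²/4 = 380.1 mm²; R_n = 372 × 380.1 × 4 × 1 / 1000 = 565.6 kN → 565.6 / 2 = 283 kN.
Bearing (1.2 l_c t F_u ≤ 2.4 d t F_u): upper limit = 2.4·22·20·400 / 1000 = 422.4 kN.
  Edge l_c = 45 − 24/2 = 33 → r_n = 316.8 kN; interior l_c = 85 − 24 = 61 → r_n = 422.4 kN.
  R_n,bearing = 1·316.8 + 3·422.4 = 1584 kN → 1584 / 2 = 792 kN.
Bolt shear governs: 283 kN.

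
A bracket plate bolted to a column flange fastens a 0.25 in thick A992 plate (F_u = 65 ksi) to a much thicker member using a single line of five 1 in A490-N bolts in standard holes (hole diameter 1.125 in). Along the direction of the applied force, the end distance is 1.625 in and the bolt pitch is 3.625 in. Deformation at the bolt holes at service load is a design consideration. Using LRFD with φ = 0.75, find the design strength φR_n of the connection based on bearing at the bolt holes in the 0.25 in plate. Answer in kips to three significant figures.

133 kips

Per bolt r_n = 1.2 l_c t F_u ≤ 2.4 d t F_u; upper limit = 2.4 × 1 × 0.25 × 65 = 39 kips.
Edge bolt: l_c = 1.625 − 1.125/2 = 1.062 in → 1.2 × 1.062 × 0.25 × 65 = 20.72 → r_n = 20.72 kips.
Interior bolts: l_c = 3.625 − 1.125 = 2.5 in → 1.2 × 2.5 × 0.25 × 65 = 48.75 → r_n = 39 kips.
R_n = 1 × 20.72 + 4 × 39 = 176.7 kips.
Design strength φR_n = 0.75 × 176.7 = 133 kips.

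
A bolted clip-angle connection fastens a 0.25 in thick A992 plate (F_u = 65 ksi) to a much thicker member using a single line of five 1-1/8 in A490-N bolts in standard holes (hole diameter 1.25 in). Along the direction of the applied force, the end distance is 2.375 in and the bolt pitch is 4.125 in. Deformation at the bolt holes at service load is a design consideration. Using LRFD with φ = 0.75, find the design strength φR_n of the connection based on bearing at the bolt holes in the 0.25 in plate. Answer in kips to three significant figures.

Per bolt r_n = 1.2 l_c t F_u ≤ 2.4 d t F_u; upper limit = 2.4 × 1.125 × 0.25 × 65 = 43.87 kips.
Edge bolt: l_c = 2.375 − 1.25/2 = 1.75 in → 1.2 × 1.75 × 0.25 × 65 = 34.12 → r_n = 34.12 kips.
Interior bolts: l_c = 4.125 − 1.25 = 2.875 in → 1.2 × 2.875 × 0.25 × 65 = 56.06 → r_n = 43.87 kips.
R_n = 1 × 34.12 + 4 × 43.87 = 209.6 kips.
Design strength φR_n = 0.75 × 209.6 = 157 kips.

157 kips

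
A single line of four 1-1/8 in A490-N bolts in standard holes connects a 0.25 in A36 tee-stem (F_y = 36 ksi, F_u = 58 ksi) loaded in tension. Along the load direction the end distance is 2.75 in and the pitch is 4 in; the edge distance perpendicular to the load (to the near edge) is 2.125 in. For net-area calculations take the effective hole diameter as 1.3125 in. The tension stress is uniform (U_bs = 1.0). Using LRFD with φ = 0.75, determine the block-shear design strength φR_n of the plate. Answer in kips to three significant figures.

75.7 kips

Shear plane L_v = 2.75 + 3·4 = 14.75 in; A_gv = 14.75 × 0.25 = 3.688 in².
A_nv = (14.75 − 3.5·1.3125) × 0.25 = 2.539 in².
A_nt = (2.125 − 0.5·1.3125) × 0.25 = 0.3672 in².
0.6 F_u A_nv = 88.36 kips; 0.6 F_y A_gv = 79.65 kips → shear yielding governs the shear term.
R_n = 79.65 + 1.0 × 58 × 0.3672 = 100.9 kips.
Design strength φR_n = 0.75 × 100.9 = 75.7 kips.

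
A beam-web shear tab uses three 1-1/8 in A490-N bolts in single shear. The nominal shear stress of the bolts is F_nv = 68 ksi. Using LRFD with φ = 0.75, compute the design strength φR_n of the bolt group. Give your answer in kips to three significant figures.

A_b = π × 1.125² / 4 = 0.994 in².
R_n = F_nv · A_b · n · n_s = 68 × 0.994 × 3 × 1 = 202.8 kips.
Design strength φR_n = 0.75 × 202.8 = 152 kips.

152 kips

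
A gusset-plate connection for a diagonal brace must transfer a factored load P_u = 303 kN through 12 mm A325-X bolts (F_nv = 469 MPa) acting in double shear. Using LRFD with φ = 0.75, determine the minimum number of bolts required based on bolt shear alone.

A_b = π·12²/4 = 113.1 mm².
Per-bolt design strength φR_n = 0.75 × 469 × 113.1 × 2 / 1000 = 79.56 kN.
n ≥ 303 / 79.56 = 3.808 → use 4 bolts.

4 bolts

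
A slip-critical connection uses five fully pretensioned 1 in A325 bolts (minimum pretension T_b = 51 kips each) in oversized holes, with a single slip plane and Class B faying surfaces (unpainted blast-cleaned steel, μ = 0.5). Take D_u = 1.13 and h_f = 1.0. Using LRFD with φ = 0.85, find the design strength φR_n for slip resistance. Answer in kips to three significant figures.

122 kips

R_n = μ · D_u · h_f · T_b · n_s · n_b = 0.5 × 1.13 × 1.0 × 51 × 1 × 5 = 144.1 kips.
Design strength φR_n = 0.85 × 144.1 = 122 kips.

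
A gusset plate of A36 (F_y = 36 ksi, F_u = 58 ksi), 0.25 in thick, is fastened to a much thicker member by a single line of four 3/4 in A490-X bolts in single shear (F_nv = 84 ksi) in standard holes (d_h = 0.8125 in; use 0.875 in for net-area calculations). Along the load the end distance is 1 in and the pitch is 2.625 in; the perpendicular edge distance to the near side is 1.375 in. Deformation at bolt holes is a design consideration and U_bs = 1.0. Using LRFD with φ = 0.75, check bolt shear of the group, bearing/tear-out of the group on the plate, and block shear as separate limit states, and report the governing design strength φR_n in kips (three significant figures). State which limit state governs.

46.1 kips (block shear governs)

Bolt shear: A_b = π·0.75²/4 = 0.4418 in²; R_n = 84 × 0.4418 × 4 × 1 = 148.4 kips → 0.75 × 148.4 = 111 kips.
Bearing: edge l_c = 0.5938, r_n = 10.33 kips; interior l_c = 1.812, r_n = 26.1 kips; R_n = 10.33 + 3·26.1 = 88.63 kips → 66.5 kips.
Block shear: A_gv = 2.219, A_nv = 1.453, A_nt = 0.2344 in²; R_n = min(0.6F_uA_nv, 0.6F_yA_gv) + U_bs·F_u·A_nt = 61.52 kips → 46.1 kips.
Block shear governs: 46.1 kips.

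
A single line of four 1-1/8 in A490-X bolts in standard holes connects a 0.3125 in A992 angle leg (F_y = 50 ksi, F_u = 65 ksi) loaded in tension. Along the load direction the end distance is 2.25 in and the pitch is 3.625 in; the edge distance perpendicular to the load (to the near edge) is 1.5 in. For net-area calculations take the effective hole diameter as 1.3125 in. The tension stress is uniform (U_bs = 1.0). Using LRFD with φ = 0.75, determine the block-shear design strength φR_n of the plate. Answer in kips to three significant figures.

90.8 kips

Shear plane L_v = 2.25 + 3·3.625 = 13.12 in; A_gv = 13.12 × 0.3125 = 4.102 in².
A_nv = (13.12 − 3.5·1.3125) × 0.3125 = 2.666 in².
A_nt = (1.5 − 0.5·1.3125) × 0.3125 = 0.2637 in².
0.6 F_u A_nv = 104 kips; 0.6 F_y A_gv = 123 kips → shear rupture governs the shear term.
R_n = 104 + 1.0 × 65 × 0.2637 = 121.1 kips.
Design strength φR_n = 0.75 × 121.1 = 90.8 kips.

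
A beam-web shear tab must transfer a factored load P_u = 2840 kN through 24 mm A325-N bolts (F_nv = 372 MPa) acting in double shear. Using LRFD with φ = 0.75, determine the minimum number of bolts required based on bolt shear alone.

12 bolts

A_b = π·24²/4 = 452.4 mm².
Per-bolt design strength φR_n = 0.75 × 372 × 452.4 × 2 / 1000 = 252.4 kN.
n ≥ 2840 / 252.4 = 11.25 → use 12 bolts.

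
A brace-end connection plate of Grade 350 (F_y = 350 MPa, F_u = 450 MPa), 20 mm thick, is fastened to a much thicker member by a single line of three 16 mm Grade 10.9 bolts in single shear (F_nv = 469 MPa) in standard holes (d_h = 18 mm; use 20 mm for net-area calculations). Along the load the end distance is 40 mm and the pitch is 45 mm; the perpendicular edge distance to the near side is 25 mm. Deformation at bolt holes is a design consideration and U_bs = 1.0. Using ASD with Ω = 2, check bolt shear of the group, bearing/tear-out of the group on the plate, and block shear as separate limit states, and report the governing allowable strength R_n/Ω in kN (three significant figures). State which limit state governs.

141 kN (bolt shear governs)

Bolt shear: A_b = π·16²/4 = 201.1 mm²; R_n = 469 × 201.1 × 3 × 1 / 1000 = 282.9 kN → 282.9 / 2 = 141 kN.
Bearing: edge l_c = 31, r_n = 334.8 kN; interior l_c = 27, r_n = 291.6 kN; R_n = 334.8 + 2·291.6 = 918 kN → 459 kN.
Block shear: A_gv = 2600, A_nv = 1600, A_nt = 300 mm²; R_n = min(0.6F_uA_nv, 0.6F_yA_gv) + U_bs·F_u·A_nt = 567 kN → 284 kN.
Bolt shear governs: 141 kN.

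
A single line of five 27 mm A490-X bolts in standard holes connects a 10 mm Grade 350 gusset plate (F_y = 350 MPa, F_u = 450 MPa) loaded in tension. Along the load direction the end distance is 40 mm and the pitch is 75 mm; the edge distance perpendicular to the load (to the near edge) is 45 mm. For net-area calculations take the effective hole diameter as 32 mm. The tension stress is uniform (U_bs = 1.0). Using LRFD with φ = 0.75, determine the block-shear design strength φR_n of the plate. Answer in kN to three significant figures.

495 kN

Shear plane L_v = 40 + 4·75 = 340 mm; A_gv = 340 × 10 = 3400 mm².
A_nv = (340 − 4.5·32) × 10 = 1960 mm².
A_nt = (45 − 0.5·32) × 10 = 290 mm².
0.6 F_u A_nv = 529.2 kN; 0.6 F_y A_gv = 714 kN → shear rupture governs the shear term.
R_n = 529.2 + 1.0 × 450 × 290 / 1000 = 659.7 kN.
Design strength φR_n = 0.75 × 659.7 = 495 kN.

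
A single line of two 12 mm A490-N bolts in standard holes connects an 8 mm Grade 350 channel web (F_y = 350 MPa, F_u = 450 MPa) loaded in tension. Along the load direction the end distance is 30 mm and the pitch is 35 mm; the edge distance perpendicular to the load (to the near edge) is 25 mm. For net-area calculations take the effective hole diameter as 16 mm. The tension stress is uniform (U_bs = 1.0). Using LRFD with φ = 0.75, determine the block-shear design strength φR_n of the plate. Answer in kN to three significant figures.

112 kN

Shear plane L_v = 30 + 1·35 = 65 mm; A_gv = 65 × 8 = 520 mm².
A_nv = (65 − 1.5·16) × 8 = 328 mm².
A_nt = (25 − 0.5·16) × 8 = 136 mm².
0.6 F_u A_nv = 88.56 kN; 0.6 F_y A_gv = 109.2 kN → shear rupture governs the shear term.
R_n = 88.56 + 1.0 × 450 × 136 / 1000 = 149.8 kN.
Design strength φR_n = 0.75 × 149.8 = 112 kN.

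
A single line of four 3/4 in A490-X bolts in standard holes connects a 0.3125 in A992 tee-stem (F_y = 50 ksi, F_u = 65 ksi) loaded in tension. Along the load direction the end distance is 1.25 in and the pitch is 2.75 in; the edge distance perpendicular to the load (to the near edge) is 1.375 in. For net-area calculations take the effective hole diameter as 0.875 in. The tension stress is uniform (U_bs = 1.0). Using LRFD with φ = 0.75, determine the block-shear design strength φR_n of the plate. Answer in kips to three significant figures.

Shear plane L_v = 1.25 + 3·2.75 = 9.5 in; A_gv = 9.5 × 0.3125 = 2.969 in².
A_nv = (9.5 − 3.5·0.875) × 0.3125 = 2.012 in².
A_nt = (1.375 − 0.5·0.875) × 0.3125 = 0.293 in².
0.6 F_u A_nv = 78.46 kips; 0.6 F_y A_gv = 89.06 kips → shear rupture governs the shear term.
R_n = 78.46 + 1.0 × 65 × 0.293 = 97.5 kips.
Design strength φR_n = 0.75 × 97.5 = 73.1 kips.

73.1 kips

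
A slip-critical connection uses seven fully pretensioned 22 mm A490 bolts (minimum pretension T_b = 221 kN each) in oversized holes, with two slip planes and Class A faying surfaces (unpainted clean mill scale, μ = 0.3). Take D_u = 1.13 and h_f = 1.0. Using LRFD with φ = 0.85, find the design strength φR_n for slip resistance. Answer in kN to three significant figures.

892 kN

R_n = μ · D_u · h_f · T_b · n_s · n_b = 0.3 × 1.13 × 1.0 × 221 × 2 × 7 = 1049 kN.
Design strength φR_n = 0.85 × 1049 = 892 kN.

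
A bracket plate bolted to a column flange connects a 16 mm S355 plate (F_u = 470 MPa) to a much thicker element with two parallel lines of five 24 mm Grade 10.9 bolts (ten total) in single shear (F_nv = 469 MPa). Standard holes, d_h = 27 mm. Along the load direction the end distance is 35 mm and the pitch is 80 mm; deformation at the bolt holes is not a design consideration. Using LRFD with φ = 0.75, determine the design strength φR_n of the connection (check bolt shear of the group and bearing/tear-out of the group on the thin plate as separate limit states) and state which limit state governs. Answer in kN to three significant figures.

1590 kN (bolt shear governs)

Bolt shear: A_b = π·24²/4 = 452.4 mm²; R_n = 469 × 452.4 × 10 × 1 / 1000 = 2122 kN → 0.75 × 2122 = 1590 kN.
Bearing (1.5 l_c t F_u ≤ 3.0 d t F_u): upper limit = 3.0·24·16·470 / 1000 = 541.4 kN.
  Edge l_c = 35 − 27/2 = 21.5 → r_n = 242.5 kN; interior l_c = 80 − 27 = 53 → r_n = 541.4 kN.
  R_n,bearing = 2·242.5 + 8·541.4 = 4817 kN → 0.75 × 4817 = 3610 kN.
Bolt shear governs: 1590 kN.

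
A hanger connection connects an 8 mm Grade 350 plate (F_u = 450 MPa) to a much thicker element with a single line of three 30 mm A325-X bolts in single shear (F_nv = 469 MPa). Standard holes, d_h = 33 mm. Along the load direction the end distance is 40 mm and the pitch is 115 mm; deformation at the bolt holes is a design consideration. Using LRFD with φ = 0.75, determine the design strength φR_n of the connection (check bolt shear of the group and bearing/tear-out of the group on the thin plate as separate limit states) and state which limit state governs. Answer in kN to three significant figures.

465 kN (bearing governs)

Bolt shear: A_b = π·30²/4 = 706.9 mm²; R_n = 469 × 706.9 × 3 × 1 / 1000 = 994.5 kN → 0.75 × 994.5 = 746 kN.
Bearing (1.2 l_c t F_u ≤ 2.4 d t F_u): upper limit = 2.4·30·8·450 / 1000 = 259.2 kN.
  Edge l_c = 40 − 33/2 = 23.5 → r_n = 101.5 kN; interior l_c = 115 − 33 = 82 → r_n = 259.2 kN.
  R_n,bearing = 1·101.5 + 2·259.2 = 619.9 kN → 0.75 × 619.9 = 465 kN.
Bearing governs: 465 kN.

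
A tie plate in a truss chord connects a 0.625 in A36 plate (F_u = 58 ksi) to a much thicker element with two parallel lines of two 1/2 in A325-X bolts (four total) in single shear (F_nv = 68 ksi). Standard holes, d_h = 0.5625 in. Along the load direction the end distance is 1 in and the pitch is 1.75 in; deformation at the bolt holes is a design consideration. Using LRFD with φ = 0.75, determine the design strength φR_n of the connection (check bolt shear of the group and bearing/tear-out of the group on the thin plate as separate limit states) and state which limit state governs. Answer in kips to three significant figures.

Bolt shear: A_b = π·0.5²/4 = 0.1963 in²; R_n = 68 × 0.1963 × 4 × 1 = 53.41 kips → 0.75 × 53.41 = 40.1 kips.
Bearing (1.2 l_c t F_u ≤ 2.4 d t F_u): upper limit = 2.4·0.5·0.625·58 = 43.5 kips.
  Edge l_c = 1 − 0.5625/2 = 0.7188 → r_n = 31.27 kips; interior l_c = 1.75 − 0.5625 = 1.188 → r_n = 43.5 kips.
  R_n,bearing = 2·31.27 + 2·43.5 = 149.5 kips → 0.75 × 149.5 = 112 kips.
Bolt shear governs: 40.1 kips.

40.1 kips (bolt shear governs)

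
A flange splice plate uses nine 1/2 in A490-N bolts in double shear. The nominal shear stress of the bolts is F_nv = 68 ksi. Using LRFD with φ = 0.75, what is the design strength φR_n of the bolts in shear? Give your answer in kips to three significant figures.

A_b = π × 0.5² / 4 = 0.1963 in².
R_n = F_nv · A_b · n · n_s = 68 × 0.1963 × 9 × 2 = 240.3 kips.
Design strength φR_n = 0.75 × 240.3 = 180 kips.

180 kips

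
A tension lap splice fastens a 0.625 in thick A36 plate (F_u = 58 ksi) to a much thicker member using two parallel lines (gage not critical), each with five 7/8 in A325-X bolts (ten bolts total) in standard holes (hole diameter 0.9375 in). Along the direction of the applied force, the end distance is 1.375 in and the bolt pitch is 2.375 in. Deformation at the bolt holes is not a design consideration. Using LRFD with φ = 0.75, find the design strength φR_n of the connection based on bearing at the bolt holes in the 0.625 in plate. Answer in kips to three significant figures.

543 kips

Per bolt r_n = 1.5 l_c t F_u ≤ 3.0 d t F_u; upper limit = 3.0 × 0.875 × 0.625 × 58 = 95.16 kips.
Edge bolt: l_c = 1.375 − 0.9375/2 = 0.9062 in → 1.5 × 0.9062 × 0.625 × 58 = 49.28 → r_n = 49.28 kips.
Interior bolts: l_c = 2.375 − 0.9375 = 1.438 in → 1.5 × 1.438 × 0.625 × 58 = 78.16 → r_n = 78.16 kips.
R_n = 2 × 49.28 + 8 × 78.16 = 723.9 kips.
Design strength φR_n = 0.75 × 723.9 = 543 kips.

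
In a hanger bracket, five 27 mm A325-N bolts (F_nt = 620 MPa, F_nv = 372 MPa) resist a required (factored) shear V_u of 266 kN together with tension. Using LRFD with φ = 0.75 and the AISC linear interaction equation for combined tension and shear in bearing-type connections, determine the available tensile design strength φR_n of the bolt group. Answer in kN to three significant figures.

A_b = π·27²/4 = 572.6 mm²; f_rv = 266 × 1000 / (5 × 572.6) = 92.92 MPa.
F'_nt = 1.3 F_nt − (F_nt / φF_nv) f_rv = 1.3·620 − (620/(0.75·372))·92.92 = 599.5 MPa, capped at F_nt → F'_nt = 599.5 MPa.
R_n = F'_nt · A_b · n = 599.5 × 572.6 × 5 / 1000 = 1716 kN.
Design strength φR_n = 0.75 × 1716 = 1290 kN.

1290 kN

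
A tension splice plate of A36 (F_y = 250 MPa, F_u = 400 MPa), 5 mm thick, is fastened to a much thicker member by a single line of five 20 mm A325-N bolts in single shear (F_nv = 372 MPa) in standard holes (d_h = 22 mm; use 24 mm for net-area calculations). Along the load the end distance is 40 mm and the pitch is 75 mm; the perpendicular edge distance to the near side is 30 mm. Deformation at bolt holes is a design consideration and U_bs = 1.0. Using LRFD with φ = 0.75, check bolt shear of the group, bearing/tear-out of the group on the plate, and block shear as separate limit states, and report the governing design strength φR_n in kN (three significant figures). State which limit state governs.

Bolt shear: A_b = π·20²/4 = 314.2 mm²; R_n = 372 × 314.2 × 5 × 1 / 1000 = 584.3 kN → 0.75 × 584.3 = 438 kN.
Bearing: edge l_c = 29, r_n = 69.6 kN; interior l_c = 53, r_n = 96 kN; R_n = 69.6 + 4·96 = 453.6 kN → 340 kN.
Block shear: A_gv = 1700, A_nv = 1160, A_nt = 90 mm²; R_n = min(0.6F_uA_nv, 0.6F_yA_gv) + U_bs·F_u·A_nt = 291 kN → 218 kN.
Block shear governs: 218 kN.

218 kN (block shear governs)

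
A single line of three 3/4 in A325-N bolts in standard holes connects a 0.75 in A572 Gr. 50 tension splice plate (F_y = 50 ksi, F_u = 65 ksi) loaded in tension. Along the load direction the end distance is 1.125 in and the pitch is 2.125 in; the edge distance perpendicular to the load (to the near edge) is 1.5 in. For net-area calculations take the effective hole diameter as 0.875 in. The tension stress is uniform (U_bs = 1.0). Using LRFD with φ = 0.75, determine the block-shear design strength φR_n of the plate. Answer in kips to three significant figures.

Shear plane L_v = 1.125 + 2·2.125 = 5.375 in; A_gv = 5.375 × 0.75 = 4.031 in².
A_nv = (5.375 − 2.5·0.875) × 0.75 = 2.391 in².
A_nt = (1.5 − 0.5·0.875) × 0.75 = 0.7969 in².
0.6 F_u A_nv = 93.23 kips; 0.6 F_y A_gv = 120.9 kips → shear rupture governs the shear term.
R_n = 93.23 + 1.0 × 65 × 0.7969 = 145 kips.
Design strength φR_n = 0.75 × 145 = 109 kips.

109 kips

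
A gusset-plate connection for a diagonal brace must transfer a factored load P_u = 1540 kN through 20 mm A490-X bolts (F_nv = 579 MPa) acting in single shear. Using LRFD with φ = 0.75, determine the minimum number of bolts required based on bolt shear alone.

A_b = π·20²/4 = 314.2 mm².
Per-bolt design strength φR_n = 0.75 × 579 × 314.2 × 1 / 1000 = 136.4 kN.
n ≥ 1540 / 136.4 = 11.29 → use 12 bolts.

12 bolts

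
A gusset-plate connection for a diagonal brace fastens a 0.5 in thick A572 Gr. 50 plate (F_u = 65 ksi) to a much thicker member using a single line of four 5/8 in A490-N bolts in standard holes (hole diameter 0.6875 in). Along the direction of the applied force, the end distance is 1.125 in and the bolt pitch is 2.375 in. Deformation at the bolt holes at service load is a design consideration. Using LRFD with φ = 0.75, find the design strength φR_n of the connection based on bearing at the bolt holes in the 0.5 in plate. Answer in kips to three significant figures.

Per bolt r_n = 1.2 l_c t F_u ≤ 2.4 d t F_u; upper limit = 2.4 × 0.625 × 0.5 × 65 = 48.75 kips.
Edge bolt: l_c = 1.125 − 0.6875/2 = 0.7812 in → 1.2 × 0.7812 × 0.5 × 65 = 30.47 → r_n = 30.47 kips.
Interior bolts: l_c = 2.375 − 0.6875 = 1.688 in → 1.2 × 1.688 × 0.5 × 65 = 65.81 → r_n = 48.75 kips.
R_n = 1 × 30.47 + 3 × 48.75 = 176.7 kips.
Design strength φR_n = 0.75 × 176.7 = 133 kips.

133 kips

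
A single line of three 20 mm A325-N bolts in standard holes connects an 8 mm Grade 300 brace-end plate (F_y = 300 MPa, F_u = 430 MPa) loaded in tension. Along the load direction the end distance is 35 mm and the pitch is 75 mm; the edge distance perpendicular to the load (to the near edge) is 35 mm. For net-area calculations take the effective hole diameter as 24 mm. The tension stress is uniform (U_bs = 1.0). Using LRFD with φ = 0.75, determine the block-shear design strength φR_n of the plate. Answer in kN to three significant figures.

Shear plane L_v = 35 + 2·75 = 185 mm; A_gv = 185 × 8 = 1480 mm².
A_nv = (185 − 2.5·24) × 8 = 1000 mm².
A_nt = (35 − 0.5·24) × 8 = 184 mm².
0.6 F_u A_nv = 258 kN; 0.6 F_y A_gv = 266.4 kN → shear rupture governs the shear term.
R_n = 258 + 1.0 × 430 × 184 / 1000 = 337.1 kN.
Design strength φR_n = 0.75 × 337.1 = 253 kN.

253 kN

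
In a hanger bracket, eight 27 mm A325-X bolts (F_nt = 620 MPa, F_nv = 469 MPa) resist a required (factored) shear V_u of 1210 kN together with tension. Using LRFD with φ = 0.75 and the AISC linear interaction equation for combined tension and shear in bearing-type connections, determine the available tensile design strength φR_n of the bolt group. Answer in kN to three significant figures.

A_b = π·27²/4 = 572.6 mm²; f_rv = 1210 × 1000 / (8 × 572.6) = 264.2 MPa.
F'_nt = 1.3 F_nt − (F_nt / φF_nv) f_rv = 1.3·620 − (620/(0.75·469))·264.2 = 340.4 MPa, capped at F_nt → F'_nt = 340.4 MPa.
R_n = F'_nt · A_b · n = 340.4 × 572.6 × 8 / 1000 = 1559 kN.
Design strength φR_n = 0.75 × 1559 = 1170 kN.

1170 kN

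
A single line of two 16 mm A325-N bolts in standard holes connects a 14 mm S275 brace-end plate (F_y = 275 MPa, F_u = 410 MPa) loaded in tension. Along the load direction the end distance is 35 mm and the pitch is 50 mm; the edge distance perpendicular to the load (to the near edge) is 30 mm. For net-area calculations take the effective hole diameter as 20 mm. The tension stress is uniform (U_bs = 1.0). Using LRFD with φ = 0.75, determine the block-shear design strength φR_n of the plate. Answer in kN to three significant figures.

228 kN

Shear plane L_v = 35 + 1·50 = 85 mm; A_gv = 85 × 14 = 1190 mm².
A_nv = (85 − 1.5·20) × 14 = 770 mm².
A_nt = (30 − 0.5·20) × 14 = 280 mm².
0.6 F_u A_nv = 189.4 kN; 0.6 F_y A_gv = 196.3 kN → shear rupture governs the shear term.
R_n = 189.4 + 1.0 × 410 × 280 / 1000 = 304.2 kN.
Design strength φR_n = 0.75 × 304.2 = 228 kN.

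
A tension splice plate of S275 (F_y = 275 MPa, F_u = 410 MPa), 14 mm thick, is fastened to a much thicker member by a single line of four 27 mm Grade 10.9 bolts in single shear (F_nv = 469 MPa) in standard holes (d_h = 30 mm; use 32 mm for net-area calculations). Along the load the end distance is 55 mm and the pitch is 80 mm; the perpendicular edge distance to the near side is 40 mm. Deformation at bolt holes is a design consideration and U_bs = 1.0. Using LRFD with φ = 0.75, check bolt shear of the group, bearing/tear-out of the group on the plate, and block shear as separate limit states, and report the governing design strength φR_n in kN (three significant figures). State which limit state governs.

Bolt shear: A_b = π·27²/4 = 572.6 mm²; R_n = 469 × 572.6 × 4 × 1 / 1000 = 1074 kN → 0.75 × 1074 = 806 kN.
Bearing: edge l_c = 40, r_n = 275.5 kN; interior l_c = 50, r_n = 344.4 kN; R_n = 275.5 + 3·344.4 = 1309 kN → 982 kN.
Block shear: A_gv = 4130, A_nv = 2562, A_nt = 336 mm²; R_n = min(0.6F_uA_nv, 0.6F_yA_gv) + U_bs·F_u·A_nt = 768 kN → 576 kN.
Block shear governs: 576 kN.

576 kN (block shear governs)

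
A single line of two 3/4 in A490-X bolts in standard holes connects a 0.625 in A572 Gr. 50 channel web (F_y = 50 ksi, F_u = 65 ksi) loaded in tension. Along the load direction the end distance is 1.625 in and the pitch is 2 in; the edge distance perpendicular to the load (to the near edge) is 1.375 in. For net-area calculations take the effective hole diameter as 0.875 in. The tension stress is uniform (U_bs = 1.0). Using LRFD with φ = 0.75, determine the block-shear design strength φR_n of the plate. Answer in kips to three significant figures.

Shear plane L_v = 1.625 + 1·2 = 3.625 in; A_gv = 3.625 × 0.625 = 2.266 in².
A_nv = (3.625 − 1.5·0.875) × 0.625 = 1.445 in².
A_nt = (1.375 − 0.5·0.875) × 0.625 = 0.5859 in².
0.6 F_u A_nv = 56.37 kips; 0.6 F_y A_gv = 67.97 kips → shear rupture governs the shear term.
R_n = 56.37 + 1.0 × 65 × 0.5859 = 94.45 kips.
Design strength φR_n = 0.75 × 94.45 = 70.8 kips.

70.8 kips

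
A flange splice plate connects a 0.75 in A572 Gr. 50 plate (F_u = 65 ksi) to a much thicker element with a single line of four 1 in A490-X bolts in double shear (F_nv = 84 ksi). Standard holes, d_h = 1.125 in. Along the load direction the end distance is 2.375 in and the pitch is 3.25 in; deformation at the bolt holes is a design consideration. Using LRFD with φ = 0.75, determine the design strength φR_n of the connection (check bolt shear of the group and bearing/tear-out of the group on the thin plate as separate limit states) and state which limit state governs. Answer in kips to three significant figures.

343 kips (bearing governs)

Bolt shear: A_b = π·1²/4 = 0.7854 in²; R_n = 84 × 0.7854 × 4 × 2 = 527.8 kips → 0.75 × 527.8 = 396 kips.
Bearing (1.2 l_c t F_u ≤ 2.4 d t F_u): upper limit = 2.4·1·0.75·65 = 117 kips.
  Edge l_c = 2.375 − 1.125/2 = 1.812 → r_n = 106 kips; interior l_c = 3.25 − 1.125 = 2.125 → r_n = 117 kips.
  R_n,bearing = 1·106 + 3·117 = 457 kips → 0.75 × 457 = 343 kips.
Bearing governs: 343 kips.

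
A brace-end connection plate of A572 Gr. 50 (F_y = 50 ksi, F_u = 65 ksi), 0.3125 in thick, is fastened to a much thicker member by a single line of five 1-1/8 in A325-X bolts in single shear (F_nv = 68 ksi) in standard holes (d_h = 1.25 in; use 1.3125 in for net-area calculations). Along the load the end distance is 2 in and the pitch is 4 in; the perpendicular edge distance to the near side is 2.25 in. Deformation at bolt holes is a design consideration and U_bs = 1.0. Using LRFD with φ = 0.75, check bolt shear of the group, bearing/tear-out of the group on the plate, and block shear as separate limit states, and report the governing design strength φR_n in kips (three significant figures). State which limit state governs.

135 kips (block shear governs)

Bolt shear: A_b = π·1.125²/4 = 0.994 in²; R_n = 68 × 0.994 × 5 × 1 = 338 kips → 0.75 × 338 = 253 kips.
Bearing: edge l_c = 1.375, r_n = 33.52 kips; interior l_c = 2.75, r_n = 54.84 kips; R_n = 33.52 + 4·54.84 = 252.9 kips → 190 kips.
Block shear: A_gv = 5.625, A_nv = 3.779, A_nt = 0.498 in²; R_n = min(0.6F_uA_nv, 0.6F_yA_gv) + U_bs·F_u·A_nt = 179.8 kips → 135 kips.
Block shear governs: 135 kips.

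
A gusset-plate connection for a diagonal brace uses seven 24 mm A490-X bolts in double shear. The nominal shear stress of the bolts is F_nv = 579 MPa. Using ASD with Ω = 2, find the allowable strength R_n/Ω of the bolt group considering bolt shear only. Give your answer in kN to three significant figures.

A_b = π × 24² / 4 = 452.4 mm².
R_n = F_nv · A_b · n · n_s = 579 × 452.4 × 7 × 2 / 1000 = 3667 kN.
Allowable strength R_n/Ω = 3667 / 2 = 1830 kN.

1830 kN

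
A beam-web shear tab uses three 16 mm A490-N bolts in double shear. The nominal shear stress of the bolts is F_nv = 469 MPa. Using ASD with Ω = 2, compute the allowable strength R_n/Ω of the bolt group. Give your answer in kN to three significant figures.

A_b = π × 16² / 4 = 201.1 mm².
R_n = F_nv · A_b · n · n_s = 469 × 201.1 × 3 × 2 / 1000 = 565.8 kN.
Allowable strength R_n/Ω = 565.8 / 2 = 283 kN.

283 kN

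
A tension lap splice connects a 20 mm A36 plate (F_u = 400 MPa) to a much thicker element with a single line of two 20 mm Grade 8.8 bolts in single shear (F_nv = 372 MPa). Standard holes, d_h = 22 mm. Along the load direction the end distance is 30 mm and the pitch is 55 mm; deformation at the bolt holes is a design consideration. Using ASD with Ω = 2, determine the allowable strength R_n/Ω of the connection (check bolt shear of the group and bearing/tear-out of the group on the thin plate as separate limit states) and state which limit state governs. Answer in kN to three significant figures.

Bolt shear: A_b = π·20²/4 = 314.2 mm²; R_n = 372 × 314.2 × 2 × 1 / 1000 = 233.7 kN → 233.7 / 2 = 117 kN.
Bearing (1.2 l_c t F_u ≤ 2.4 d t F_u): upper limit = 2.4·20·20·400 / 1000 = 384 kN.
  Edge l_c = 30 − 22/2 = 19 → r_n = 182.4 kN; interior l_c = 55 − 22 = 33 → r_n = 316.8 kN.
  R_n,bearing = 1·182.4 + 1·316.8 = 499.2 kN → 499.2 / 2 = 250 kN.
Bolt shear governs: 117 kN.

117 kN (bolt shear governs)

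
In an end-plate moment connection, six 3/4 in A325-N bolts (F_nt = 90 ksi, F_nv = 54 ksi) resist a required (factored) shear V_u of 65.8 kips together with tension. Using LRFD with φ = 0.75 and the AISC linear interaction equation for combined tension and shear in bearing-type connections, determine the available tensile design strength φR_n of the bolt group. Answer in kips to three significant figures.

123 kips

A_b = π·0.75²/4 = 0.4418 in²; f_rv = 65.8 / (6 × 0.4418) = 24.82 ksi.
F'_nt = 1.3 F_nt − (F_nt / φF_nv) f_rv = 1.3·90 − (90/(0.75·54))·24.82 = 61.84 ksi, capped at F_nt → F'_nt = 61.84 ksi.
R_n = F'_nt · A_b · n = 61.84 × 0.4418 × 6 = 163.9 kips.
Design strength φR_n = 0.75 × 163.9 = 123 kips.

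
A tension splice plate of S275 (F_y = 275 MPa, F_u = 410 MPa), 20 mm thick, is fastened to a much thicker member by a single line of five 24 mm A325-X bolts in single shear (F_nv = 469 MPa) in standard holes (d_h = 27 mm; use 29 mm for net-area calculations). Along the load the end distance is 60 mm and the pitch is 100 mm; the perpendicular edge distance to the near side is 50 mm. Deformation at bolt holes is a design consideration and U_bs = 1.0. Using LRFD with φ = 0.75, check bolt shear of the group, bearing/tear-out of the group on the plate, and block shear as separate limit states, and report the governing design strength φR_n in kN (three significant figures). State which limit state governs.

796 kN (bolt shear governs)

Bolt shear: A_b = π·24²/4 = 452.4 mm²; R_n = 469 × 452.4 × 5 × 1 / 1000 = 1061 kN → 0.75 × 1061 = 796 kN.
Bearing: edge l_c = 46.5, r_n = 457.6 kN; interior l_c = 73, r_n = 472.3 kN; R_n = 457.6 + 4·472.3 = 2347 kN → 1760 kN.
Block shear: A_gv = 9200, A_nv = 6590, A_nt = 710 mm²; R_n = min(0.6F_uA_nv, 0.6F_yA_gv) + U_bs·F_u·A_nt = 1809 kN → 1360 kN.
Bolt shear governs: 796 kN.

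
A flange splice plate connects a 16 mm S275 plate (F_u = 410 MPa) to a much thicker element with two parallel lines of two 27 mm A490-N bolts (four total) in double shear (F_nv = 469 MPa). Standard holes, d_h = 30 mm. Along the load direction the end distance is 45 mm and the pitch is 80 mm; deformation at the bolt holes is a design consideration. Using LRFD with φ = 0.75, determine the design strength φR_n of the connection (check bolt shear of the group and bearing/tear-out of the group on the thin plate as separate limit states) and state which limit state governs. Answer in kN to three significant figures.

945 kN (bearing governs)

Bolt shear: A_b = π·27²/4 = 572.6 mm²; R_n = 469 × 572.6 × 4 × 2 / 1000 = 2148 kN → 0.75 × 2148 = 1610 kN.
Bearing (1.2 l_c t F_u ≤ 2.4 d t F_u): upper limit = 2.4·27·16·410 / 1000 = 425.1 kN.
  Edge l_c = 45 − 30/2 = 30 → r_n = 236.2 kN; interior l_c = 80 − 30 = 50 → r_n = 393.6 kN.
  R_n,bearing = 2·236.2 + 2·393.6 = 1260 kN → 0.75 × 1260 = 945 kN.
Bearing governs: 945 kN.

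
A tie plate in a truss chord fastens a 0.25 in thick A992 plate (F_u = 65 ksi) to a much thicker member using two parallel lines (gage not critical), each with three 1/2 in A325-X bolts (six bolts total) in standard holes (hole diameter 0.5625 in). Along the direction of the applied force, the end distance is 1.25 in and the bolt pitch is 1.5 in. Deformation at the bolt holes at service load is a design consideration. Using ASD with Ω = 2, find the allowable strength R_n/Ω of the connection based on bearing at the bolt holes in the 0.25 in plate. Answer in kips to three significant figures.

55.5 kips

Per bolt r_n = 1.2 l_c t F_u ≤ 2.4 d t F_u; upper limit = 2.4 × 0.5 × 0.25 × 65 = 19.5 kips.
Edge bolt: l_c = 1.25 − 0.5625/2 = 0.9688 in → 1.2 × 0.9688 × 0.25 × 65 = 18.89 → r_n = 18.89 kips.
Interior bolts: l_c = 1.5 − 0.5625 = 0.9375 in → 1.2 × 0.9375 × 0.25 × 65 = 18.28 → r_n = 18.28 kips.
R_n = 2 × 18.89 + 4 × 18.28 = 110.9 kips.
Allowable strength R_n/Ω = 110.9 / 2 = 55.5 kips.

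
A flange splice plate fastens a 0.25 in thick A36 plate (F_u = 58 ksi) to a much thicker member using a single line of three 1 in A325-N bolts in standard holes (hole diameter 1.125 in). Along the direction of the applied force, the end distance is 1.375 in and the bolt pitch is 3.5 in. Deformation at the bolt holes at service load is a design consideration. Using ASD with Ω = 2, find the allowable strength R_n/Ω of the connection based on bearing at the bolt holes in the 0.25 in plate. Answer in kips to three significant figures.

Per bolt r_n = 1.2 l_c t F_u ≤ 2.4 d t F_u; upper limit = 2.4 × 1 × 0.25 × 58 = 34.8 kips.
Edge bolt: l_c = 1.375 − 1.125/2 = 0.8125 in → 1.2 × 0.8125 × 0.25 × 58 = 14.14 → r_n = 14.14 kips.
Interior bolts: l_c = 3.5 − 1.125 = 2.375 in → 1.2 × 2.375 × 0.25 × 58 = 41.33 → r_n = 34.8 kips.
R_n = 1 × 14.14 + 2 × 34.8 = 83.74 kips.
Allowable strength R_n/Ω = 83.74 / 2 = 41.9 kips.

41.9 kips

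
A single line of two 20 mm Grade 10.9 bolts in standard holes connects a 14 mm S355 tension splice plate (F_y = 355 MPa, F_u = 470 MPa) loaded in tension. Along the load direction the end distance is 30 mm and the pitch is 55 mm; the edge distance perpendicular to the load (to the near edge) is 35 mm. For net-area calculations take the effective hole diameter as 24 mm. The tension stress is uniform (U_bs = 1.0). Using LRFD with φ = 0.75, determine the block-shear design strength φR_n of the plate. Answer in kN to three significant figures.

Shear plane L_v = 30 + 1·55 = 85 mm; A_gv = 85 × 14 = 1190 mm².
A_nv = (85 − 1.5·24) × 14 = 686 mm².
A_nt = (35 − 0.5·24) × 14 = 322 mm².
0.6 F_u A_nv = 193.5 kN; 0.6 F_y A_gv = 253.5 kN → shear rupture governs the shear term.
R_n = 193.5 + 1.0 × 470 × 322 / 1000 = 344.8 kN.
Design strength φR_n = 0.75 × 344.8 = 259 kN.

259 kN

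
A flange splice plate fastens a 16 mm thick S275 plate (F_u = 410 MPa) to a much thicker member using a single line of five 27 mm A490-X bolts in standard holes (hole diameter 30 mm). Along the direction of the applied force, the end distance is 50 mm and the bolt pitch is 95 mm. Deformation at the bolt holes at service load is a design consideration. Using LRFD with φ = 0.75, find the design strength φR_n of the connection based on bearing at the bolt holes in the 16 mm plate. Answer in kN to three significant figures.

1480 kN

Per bolt r_n = 1.2 l_c t F_u ≤ 2.4 d t F_u; upper limit = 2.4 × 27 × 16 × 410 / 1000 = 425.1 kN.
Edge bolt: l_c = 50 − 30/2 = 35 mm → 1.2 × 35 × 16 × 410 / 1000 = 275.5 → r_n = 275.5 kN.
Interior bolts: l_c = 95 − 30 = 65 mm → 1.2 × 65 × 16 × 410 / 1000 = 511.7 → r_n = 425.1 kN.
R_n = 1 × 275.5 + 4 × 425.1 = 1976 kN.
Design strength φR_n = 0.75 × 1976 = 1480 kN.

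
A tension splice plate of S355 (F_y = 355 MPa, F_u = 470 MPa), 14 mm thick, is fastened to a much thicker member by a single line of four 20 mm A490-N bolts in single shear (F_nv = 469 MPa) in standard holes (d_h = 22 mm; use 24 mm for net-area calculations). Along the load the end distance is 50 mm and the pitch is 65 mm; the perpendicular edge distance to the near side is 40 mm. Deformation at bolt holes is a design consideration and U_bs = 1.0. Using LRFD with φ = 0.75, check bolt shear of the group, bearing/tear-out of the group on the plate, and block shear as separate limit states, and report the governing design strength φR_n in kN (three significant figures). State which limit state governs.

442 kN (bolt shear governs)

Bolt shear: A_b = π·20²/4 = 314.2 mm²; R_n = 469 × 314.2 × 4 × 1 / 1000 = 589.4 kN → 0.75 × 589.4 = 442 kN.
Bearing: edge l_c = 39, r_n = 307.9 kN; interior l_c = 43, r_n = 315.8 kN; R_n = 307.9 + 3·315.8 = 1255 kN → 942 kN.
Block shear: A_gv = 3430, A_nv = 2254, A_nt = 392 mm²; R_n = min(0.6F_uA_nv, 0.6F_yA_gv) + U_bs·F_u·A_nt = 819.9 kN → 615 kN.
Bolt shear governs: 442 kN.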